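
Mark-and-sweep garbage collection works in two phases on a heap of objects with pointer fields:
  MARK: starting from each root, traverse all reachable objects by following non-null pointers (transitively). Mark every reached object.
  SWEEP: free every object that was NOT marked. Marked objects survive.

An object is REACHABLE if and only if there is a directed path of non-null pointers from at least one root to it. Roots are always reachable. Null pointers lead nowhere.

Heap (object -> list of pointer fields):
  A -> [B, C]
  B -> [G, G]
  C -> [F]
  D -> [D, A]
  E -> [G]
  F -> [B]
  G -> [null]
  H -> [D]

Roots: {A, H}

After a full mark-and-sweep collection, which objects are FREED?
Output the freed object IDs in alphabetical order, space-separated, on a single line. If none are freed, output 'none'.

Roots: A H
Mark A: refs=B C, marked=A
Mark H: refs=D, marked=A H
Mark B: refs=G G, marked=A B H
Mark C: refs=F, marked=A B C H
Mark D: refs=D A, marked=A B C D H
Mark G: refs=null, marked=A B C D G H
Mark F: refs=B, marked=A B C D F G H
Unmarked (collected): E

Answer: E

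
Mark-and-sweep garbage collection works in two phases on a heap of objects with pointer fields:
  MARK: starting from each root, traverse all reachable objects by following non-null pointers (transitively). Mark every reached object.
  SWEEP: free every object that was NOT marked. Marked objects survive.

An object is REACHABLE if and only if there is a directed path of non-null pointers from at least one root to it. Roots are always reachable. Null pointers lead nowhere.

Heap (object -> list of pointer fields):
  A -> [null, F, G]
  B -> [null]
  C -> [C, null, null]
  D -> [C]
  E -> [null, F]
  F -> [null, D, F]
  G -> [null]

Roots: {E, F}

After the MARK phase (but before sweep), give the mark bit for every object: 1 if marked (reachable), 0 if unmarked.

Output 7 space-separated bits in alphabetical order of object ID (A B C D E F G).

Answer: 0 0 1 1 1 1 0

Derivation:
Roots: E F
Mark E: refs=null F, marked=E
Mark F: refs=null D F, marked=E F
Mark D: refs=C, marked=D E F
Mark C: refs=C null null, marked=C D E F
Unmarked (collected): A B G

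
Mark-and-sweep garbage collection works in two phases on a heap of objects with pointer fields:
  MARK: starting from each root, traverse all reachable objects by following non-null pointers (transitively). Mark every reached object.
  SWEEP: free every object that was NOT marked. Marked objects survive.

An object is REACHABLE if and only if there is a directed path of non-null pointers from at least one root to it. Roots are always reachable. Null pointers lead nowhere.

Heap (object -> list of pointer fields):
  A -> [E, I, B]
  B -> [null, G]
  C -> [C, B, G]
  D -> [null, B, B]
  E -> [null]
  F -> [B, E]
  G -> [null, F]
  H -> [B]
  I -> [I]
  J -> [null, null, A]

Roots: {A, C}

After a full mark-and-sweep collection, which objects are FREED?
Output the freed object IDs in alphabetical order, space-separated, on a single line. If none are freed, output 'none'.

Answer: D H J

Derivation:
Roots: A C
Mark A: refs=E I B, marked=A
Mark C: refs=C B G, marked=A C
Mark E: refs=null, marked=A C E
Mark I: refs=I, marked=A C E I
Mark B: refs=null G, marked=A B C E I
Mark G: refs=null F, marked=A B C E G I
Mark F: refs=B E, marked=A B C E F G I
Unmarked (collected): D H J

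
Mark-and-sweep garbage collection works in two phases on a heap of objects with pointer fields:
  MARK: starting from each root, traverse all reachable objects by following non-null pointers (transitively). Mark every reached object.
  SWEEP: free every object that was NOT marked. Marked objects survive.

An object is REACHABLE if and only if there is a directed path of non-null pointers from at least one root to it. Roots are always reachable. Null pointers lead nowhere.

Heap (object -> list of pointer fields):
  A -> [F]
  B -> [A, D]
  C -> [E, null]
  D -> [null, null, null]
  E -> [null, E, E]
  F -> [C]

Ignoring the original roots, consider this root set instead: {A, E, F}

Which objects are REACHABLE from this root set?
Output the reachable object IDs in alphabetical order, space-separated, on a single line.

Roots: A E F
Mark A: refs=F, marked=A
Mark E: refs=null E E, marked=A E
Mark F: refs=C, marked=A E F
Mark C: refs=E null, marked=A C E F
Unmarked (collected): B D

Answer: A C E F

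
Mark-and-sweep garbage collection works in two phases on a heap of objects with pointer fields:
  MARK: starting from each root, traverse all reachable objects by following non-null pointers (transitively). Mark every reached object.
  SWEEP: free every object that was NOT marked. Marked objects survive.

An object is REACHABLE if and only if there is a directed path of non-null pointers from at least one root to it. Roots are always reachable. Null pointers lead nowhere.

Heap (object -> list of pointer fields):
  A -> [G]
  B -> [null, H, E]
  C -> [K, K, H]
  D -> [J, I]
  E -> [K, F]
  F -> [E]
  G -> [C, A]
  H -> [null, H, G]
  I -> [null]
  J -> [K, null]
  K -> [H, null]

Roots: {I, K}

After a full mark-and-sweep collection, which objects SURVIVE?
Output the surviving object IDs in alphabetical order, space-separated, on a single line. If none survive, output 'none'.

Roots: I K
Mark I: refs=null, marked=I
Mark K: refs=H null, marked=I K
Mark H: refs=null H G, marked=H I K
Mark G: refs=C A, marked=G H I K
Mark C: refs=K K H, marked=C G H I K
Mark A: refs=G, marked=A C G H I K
Unmarked (collected): B D E F J

Answer: A C G H I K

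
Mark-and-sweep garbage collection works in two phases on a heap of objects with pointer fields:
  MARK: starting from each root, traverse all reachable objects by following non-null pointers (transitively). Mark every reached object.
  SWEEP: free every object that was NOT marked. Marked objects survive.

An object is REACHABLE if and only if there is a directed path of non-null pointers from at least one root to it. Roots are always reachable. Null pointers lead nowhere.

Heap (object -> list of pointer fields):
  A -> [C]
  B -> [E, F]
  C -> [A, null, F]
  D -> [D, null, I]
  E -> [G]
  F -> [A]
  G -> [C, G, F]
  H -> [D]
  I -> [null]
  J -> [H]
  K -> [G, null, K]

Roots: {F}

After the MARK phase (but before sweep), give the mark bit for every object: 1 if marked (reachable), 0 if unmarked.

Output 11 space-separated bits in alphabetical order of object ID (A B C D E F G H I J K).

Answer: 1 0 1 0 0 1 0 0 0 0 0

Derivation:
Roots: F
Mark F: refs=A, marked=F
Mark A: refs=C, marked=A F
Mark C: refs=A null F, marked=A C F
Unmarked (collected): B D E G H I J K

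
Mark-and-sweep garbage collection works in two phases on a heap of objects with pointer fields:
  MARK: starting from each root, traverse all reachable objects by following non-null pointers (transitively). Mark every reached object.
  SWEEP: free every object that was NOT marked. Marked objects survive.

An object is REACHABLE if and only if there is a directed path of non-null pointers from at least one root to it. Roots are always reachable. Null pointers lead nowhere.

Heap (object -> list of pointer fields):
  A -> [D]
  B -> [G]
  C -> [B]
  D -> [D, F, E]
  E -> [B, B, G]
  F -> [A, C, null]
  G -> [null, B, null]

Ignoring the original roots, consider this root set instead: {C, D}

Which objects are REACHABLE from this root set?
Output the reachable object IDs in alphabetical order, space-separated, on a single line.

Roots: C D
Mark C: refs=B, marked=C
Mark D: refs=D F E, marked=C D
Mark B: refs=G, marked=B C D
Mark F: refs=A C null, marked=B C D F
Mark E: refs=B B G, marked=B C D E F
Mark G: refs=null B null, marked=B C D E F G
Mark A: refs=D, marked=A B C D E F G
Unmarked (collected): (none)

Answer: A B C D E F G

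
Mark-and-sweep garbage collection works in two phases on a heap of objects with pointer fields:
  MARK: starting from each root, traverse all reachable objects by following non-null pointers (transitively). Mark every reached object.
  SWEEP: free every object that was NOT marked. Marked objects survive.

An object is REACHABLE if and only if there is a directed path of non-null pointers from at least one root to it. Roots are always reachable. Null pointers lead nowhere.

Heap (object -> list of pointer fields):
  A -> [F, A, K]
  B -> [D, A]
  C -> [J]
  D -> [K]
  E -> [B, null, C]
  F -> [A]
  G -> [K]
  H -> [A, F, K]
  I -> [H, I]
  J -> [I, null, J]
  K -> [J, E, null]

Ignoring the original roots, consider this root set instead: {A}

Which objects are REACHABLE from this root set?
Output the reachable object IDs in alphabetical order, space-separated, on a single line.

Roots: A
Mark A: refs=F A K, marked=A
Mark F: refs=A, marked=A F
Mark K: refs=J E null, marked=A F K
Mark J: refs=I null J, marked=A F J K
Mark E: refs=B null C, marked=A E F J K
Mark I: refs=H I, marked=A E F I J K
Mark B: refs=D A, marked=A B E F I J K
Mark C: refs=J, marked=A B C E F I J K
Mark H: refs=A F K, marked=A B C E F H I J K
Mark D: refs=K, marked=A B C D E F H I J K
Unmarked (collected): G

Answer: A B C D E F H I J K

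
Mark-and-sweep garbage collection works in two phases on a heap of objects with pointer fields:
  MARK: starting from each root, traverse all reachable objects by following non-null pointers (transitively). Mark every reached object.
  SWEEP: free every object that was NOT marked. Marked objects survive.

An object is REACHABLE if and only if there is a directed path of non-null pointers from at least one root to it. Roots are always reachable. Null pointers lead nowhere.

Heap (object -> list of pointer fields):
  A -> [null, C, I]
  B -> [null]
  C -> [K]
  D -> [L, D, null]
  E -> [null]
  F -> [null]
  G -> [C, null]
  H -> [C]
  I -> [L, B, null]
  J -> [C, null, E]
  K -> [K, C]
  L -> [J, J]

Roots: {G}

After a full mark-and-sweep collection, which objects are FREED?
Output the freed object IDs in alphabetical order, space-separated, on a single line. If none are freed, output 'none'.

Answer: A B D E F H I J L

Derivation:
Roots: G
Mark G: refs=C null, marked=G
Mark C: refs=K, marked=C G
Mark K: refs=K C, marked=C G K
Unmarked (collected): A B D E F H I J L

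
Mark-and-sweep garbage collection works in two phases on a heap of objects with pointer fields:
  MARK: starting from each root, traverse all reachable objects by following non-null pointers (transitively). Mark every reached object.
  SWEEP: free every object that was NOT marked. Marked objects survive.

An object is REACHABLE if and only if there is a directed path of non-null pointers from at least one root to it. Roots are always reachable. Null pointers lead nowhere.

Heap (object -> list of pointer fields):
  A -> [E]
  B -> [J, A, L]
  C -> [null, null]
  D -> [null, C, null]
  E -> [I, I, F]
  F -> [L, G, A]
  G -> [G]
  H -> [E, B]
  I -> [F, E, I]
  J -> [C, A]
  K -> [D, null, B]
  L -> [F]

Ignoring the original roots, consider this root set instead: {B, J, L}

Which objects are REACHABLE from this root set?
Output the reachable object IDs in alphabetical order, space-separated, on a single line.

Answer: A B C E F G I J L

Derivation:
Roots: B J L
Mark B: refs=J A L, marked=B
Mark J: refs=C A, marked=B J
Mark L: refs=F, marked=B J L
Mark A: refs=E, marked=A B J L
Mark C: refs=null null, marked=A B C J L
Mark F: refs=L G A, marked=A B C F J L
Mark E: refs=I I F, marked=A B C E F J L
Mark G: refs=G, marked=A B C E F G J L
Mark I: refs=F E I, marked=A B C E F G I J L
Unmarked (collected): D H K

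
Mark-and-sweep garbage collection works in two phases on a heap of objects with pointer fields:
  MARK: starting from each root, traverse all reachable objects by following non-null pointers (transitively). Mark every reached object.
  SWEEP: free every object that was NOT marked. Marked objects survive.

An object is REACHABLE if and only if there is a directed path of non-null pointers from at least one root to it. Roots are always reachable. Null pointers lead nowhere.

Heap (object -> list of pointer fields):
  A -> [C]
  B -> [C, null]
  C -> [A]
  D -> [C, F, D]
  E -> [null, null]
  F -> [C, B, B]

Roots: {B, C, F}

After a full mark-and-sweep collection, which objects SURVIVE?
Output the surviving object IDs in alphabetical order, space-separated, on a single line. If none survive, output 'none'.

Roots: B C F
Mark B: refs=C null, marked=B
Mark C: refs=A, marked=B C
Mark F: refs=C B B, marked=B C F
Mark A: refs=C, marked=A B C F
Unmarked (collected): D E

Answer: A B C F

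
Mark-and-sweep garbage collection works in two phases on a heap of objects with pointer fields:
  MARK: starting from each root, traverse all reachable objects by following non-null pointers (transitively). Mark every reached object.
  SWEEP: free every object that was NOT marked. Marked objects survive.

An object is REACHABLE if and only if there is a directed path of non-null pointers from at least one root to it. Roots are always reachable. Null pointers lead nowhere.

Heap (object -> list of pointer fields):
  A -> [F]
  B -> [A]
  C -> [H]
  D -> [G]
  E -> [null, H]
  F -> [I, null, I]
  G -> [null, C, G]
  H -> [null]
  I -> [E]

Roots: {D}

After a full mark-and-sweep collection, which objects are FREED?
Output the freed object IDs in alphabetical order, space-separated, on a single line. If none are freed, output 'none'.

Roots: D
Mark D: refs=G, marked=D
Mark G: refs=null C G, marked=D G
Mark C: refs=H, marked=C D G
Mark H: refs=null, marked=C D G H
Unmarked (collected): A B E F I

Answer: A B E F I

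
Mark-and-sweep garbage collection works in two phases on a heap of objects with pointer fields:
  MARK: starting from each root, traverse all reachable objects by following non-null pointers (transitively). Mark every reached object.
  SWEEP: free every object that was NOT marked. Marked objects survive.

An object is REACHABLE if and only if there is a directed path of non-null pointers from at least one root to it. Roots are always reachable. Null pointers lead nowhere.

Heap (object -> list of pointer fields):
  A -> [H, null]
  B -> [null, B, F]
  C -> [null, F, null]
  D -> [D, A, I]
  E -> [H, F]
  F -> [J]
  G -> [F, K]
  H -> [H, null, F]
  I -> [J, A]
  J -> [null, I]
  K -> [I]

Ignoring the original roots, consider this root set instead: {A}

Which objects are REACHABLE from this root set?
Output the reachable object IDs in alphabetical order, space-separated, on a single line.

Answer: A F H I J

Derivation:
Roots: A
Mark A: refs=H null, marked=A
Mark H: refs=H null F, marked=A H
Mark F: refs=J, marked=A F H
Mark J: refs=null I, marked=A F H J
Mark I: refs=J A, marked=A F H I J
Unmarked (collected): B C D E G K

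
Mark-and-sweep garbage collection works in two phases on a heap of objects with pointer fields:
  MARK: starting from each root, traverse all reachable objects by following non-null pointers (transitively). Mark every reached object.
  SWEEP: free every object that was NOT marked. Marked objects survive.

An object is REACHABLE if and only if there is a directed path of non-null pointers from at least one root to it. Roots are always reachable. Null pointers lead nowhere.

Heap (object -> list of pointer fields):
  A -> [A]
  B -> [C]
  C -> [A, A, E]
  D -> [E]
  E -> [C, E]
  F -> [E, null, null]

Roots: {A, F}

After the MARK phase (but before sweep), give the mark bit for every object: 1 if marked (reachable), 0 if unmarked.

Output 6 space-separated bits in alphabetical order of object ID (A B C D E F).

Roots: A F
Mark A: refs=A, marked=A
Mark F: refs=E null null, marked=A F
Mark E: refs=C E, marked=A E F
Mark C: refs=A A E, marked=A C E F
Unmarked (collected): B D

Answer: 1 0 1 0 1 1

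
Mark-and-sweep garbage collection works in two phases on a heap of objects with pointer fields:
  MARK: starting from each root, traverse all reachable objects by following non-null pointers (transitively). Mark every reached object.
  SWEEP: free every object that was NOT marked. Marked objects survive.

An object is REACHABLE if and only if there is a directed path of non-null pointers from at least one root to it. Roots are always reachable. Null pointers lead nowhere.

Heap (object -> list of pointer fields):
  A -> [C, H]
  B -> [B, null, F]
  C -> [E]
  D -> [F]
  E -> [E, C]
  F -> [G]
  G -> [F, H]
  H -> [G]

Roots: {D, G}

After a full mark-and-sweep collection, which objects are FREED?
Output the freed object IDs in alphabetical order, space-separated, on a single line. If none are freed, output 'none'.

Answer: A B C E

Derivation:
Roots: D G
Mark D: refs=F, marked=D
Mark G: refs=F H, marked=D G
Mark F: refs=G, marked=D F G
Mark H: refs=G, marked=D F G H
Unmarked (collected): A B C E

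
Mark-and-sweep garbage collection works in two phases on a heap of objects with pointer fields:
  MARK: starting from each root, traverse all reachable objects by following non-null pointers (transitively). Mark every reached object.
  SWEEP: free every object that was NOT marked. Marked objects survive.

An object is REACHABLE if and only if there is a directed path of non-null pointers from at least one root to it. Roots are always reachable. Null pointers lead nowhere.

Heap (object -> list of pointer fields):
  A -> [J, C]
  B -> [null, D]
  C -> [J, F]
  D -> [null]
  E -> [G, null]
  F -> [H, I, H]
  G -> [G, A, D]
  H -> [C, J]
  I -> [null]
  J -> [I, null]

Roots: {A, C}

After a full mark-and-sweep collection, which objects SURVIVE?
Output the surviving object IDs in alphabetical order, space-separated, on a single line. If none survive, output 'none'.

Roots: A C
Mark A: refs=J C, marked=A
Mark C: refs=J F, marked=A C
Mark J: refs=I null, marked=A C J
Mark F: refs=H I H, marked=A C F J
Mark I: refs=null, marked=A C F I J
Mark H: refs=C J, marked=A C F H I J
Unmarked (collected): B D E G

Answer: A C F H I J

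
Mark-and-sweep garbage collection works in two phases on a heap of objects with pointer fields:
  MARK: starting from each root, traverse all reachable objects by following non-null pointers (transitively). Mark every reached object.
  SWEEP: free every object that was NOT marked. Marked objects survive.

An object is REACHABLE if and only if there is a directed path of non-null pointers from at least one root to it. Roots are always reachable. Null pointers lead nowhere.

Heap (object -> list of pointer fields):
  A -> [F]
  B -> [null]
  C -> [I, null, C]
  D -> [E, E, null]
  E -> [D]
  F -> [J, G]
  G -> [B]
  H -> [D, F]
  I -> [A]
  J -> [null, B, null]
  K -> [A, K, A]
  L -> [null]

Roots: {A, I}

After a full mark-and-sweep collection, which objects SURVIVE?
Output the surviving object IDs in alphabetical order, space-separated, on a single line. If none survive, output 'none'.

Roots: A I
Mark A: refs=F, marked=A
Mark I: refs=A, marked=A I
Mark F: refs=J G, marked=A F I
Mark J: refs=null B null, marked=A F I J
Mark G: refs=B, marked=A F G I J
Mark B: refs=null, marked=A B F G I J
Unmarked (collected): C D E H K L

Answer: A B F G I J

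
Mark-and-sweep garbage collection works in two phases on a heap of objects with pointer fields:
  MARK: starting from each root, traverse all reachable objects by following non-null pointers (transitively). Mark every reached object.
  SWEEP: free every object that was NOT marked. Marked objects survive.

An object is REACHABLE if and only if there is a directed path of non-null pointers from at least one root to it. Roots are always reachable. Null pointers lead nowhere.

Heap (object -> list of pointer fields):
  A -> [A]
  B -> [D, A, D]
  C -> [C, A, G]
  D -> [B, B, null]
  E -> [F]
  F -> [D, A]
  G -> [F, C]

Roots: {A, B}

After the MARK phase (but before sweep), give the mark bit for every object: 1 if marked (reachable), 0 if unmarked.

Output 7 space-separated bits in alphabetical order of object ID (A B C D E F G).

Roots: A B
Mark A: refs=A, marked=A
Mark B: refs=D A D, marked=A B
Mark D: refs=B B null, marked=A B D
Unmarked (collected): C E F G

Answer: 1 1 0 1 0 0 0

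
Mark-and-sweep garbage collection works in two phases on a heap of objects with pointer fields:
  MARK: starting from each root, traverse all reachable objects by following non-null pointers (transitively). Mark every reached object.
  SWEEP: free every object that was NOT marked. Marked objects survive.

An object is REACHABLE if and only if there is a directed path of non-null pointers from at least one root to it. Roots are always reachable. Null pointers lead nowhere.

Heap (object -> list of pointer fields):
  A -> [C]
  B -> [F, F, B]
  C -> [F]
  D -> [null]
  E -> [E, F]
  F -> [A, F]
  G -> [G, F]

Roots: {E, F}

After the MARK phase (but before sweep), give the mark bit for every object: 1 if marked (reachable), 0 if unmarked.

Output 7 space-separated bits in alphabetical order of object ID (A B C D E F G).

Answer: 1 0 1 0 1 1 0

Derivation:
Roots: E F
Mark E: refs=E F, marked=E
Mark F: refs=A F, marked=E F
Mark A: refs=C, marked=A E F
Mark C: refs=F, marked=A C E F
Unmarked (collected): B D G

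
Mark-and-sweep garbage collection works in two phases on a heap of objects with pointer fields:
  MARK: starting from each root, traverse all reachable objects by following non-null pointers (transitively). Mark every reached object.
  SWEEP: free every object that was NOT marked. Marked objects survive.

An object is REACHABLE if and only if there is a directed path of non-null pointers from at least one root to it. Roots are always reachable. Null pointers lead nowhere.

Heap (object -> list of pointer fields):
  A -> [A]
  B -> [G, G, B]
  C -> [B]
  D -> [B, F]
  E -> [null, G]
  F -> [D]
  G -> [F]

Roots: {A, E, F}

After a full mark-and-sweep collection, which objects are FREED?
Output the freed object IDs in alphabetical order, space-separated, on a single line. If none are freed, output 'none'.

Answer: C

Derivation:
Roots: A E F
Mark A: refs=A, marked=A
Mark E: refs=null G, marked=A E
Mark F: refs=D, marked=A E F
Mark G: refs=F, marked=A E F G
Mark D: refs=B F, marked=A D E F G
Mark B: refs=G G B, marked=A B D E F G
Unmarked (collected): C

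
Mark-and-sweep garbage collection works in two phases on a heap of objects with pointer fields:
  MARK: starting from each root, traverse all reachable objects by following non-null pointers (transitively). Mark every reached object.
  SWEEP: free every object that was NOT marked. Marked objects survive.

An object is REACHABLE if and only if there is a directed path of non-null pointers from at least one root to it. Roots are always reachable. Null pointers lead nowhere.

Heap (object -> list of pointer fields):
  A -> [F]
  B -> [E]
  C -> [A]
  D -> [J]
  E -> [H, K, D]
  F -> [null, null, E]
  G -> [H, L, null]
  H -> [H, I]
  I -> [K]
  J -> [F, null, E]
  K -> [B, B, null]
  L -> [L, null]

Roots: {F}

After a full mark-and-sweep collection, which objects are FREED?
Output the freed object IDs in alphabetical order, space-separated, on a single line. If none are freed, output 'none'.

Answer: A C G L

Derivation:
Roots: F
Mark F: refs=null null E, marked=F
Mark E: refs=H K D, marked=E F
Mark H: refs=H I, marked=E F H
Mark K: refs=B B null, marked=E F H K
Mark D: refs=J, marked=D E F H K
Mark I: refs=K, marked=D E F H I K
Mark B: refs=E, marked=B D E F H I K
Mark J: refs=F null E, marked=B D E F H I J K
Unmarked (collected): A C G L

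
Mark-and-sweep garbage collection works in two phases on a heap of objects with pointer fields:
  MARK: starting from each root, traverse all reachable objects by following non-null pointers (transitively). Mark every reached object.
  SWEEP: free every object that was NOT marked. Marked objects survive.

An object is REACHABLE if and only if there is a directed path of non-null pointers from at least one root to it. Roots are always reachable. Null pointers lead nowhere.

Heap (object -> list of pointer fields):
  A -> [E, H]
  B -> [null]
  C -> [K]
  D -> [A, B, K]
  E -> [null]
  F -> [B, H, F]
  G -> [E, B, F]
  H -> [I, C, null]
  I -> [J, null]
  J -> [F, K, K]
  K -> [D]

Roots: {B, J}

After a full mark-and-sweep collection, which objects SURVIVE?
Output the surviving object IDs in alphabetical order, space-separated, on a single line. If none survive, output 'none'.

Answer: A B C D E F H I J K

Derivation:
Roots: B J
Mark B: refs=null, marked=B
Mark J: refs=F K K, marked=B J
Mark F: refs=B H F, marked=B F J
Mark K: refs=D, marked=B F J K
Mark H: refs=I C null, marked=B F H J K
Mark D: refs=A B K, marked=B D F H J K
Mark I: refs=J null, marked=B D F H I J K
Mark C: refs=K, marked=B C D F H I J K
Mark A: refs=E H, marked=A B C D F H I J K
Mark E: refs=null, marked=A B C D E F H I J K
Unmarked (collected): G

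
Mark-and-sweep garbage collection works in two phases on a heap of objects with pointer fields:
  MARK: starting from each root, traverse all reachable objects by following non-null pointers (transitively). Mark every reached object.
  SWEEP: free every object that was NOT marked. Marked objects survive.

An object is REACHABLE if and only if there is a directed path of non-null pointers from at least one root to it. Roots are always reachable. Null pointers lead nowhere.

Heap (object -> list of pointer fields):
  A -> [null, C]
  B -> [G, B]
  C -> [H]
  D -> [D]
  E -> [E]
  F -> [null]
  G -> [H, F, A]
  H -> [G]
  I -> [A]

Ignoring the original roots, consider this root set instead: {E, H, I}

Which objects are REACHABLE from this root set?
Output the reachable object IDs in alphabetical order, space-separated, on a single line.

Answer: A C E F G H I

Derivation:
Roots: E H I
Mark E: refs=E, marked=E
Mark H: refs=G, marked=E H
Mark I: refs=A, marked=E H I
Mark G: refs=H F A, marked=E G H I
Mark A: refs=null C, marked=A E G H I
Mark F: refs=null, marked=A E F G H I
Mark C: refs=H, marked=A C E F G H I
Unmarked (collected): B D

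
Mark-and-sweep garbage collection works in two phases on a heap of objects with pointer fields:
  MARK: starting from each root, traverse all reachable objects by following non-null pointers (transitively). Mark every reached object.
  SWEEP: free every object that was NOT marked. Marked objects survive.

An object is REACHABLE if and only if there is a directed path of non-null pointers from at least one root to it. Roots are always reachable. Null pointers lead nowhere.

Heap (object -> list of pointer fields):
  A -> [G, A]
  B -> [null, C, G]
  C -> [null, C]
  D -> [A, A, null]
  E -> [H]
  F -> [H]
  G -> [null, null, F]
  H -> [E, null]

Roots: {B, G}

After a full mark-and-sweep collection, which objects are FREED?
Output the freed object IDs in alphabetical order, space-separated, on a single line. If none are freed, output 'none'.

Answer: A D

Derivation:
Roots: B G
Mark B: refs=null C G, marked=B
Mark G: refs=null null F, marked=B G
Mark C: refs=null C, marked=B C G
Mark F: refs=H, marked=B C F G
Mark H: refs=E null, marked=B C F G H
Mark E: refs=H, marked=B C E F G H
Unmarked (collected): A D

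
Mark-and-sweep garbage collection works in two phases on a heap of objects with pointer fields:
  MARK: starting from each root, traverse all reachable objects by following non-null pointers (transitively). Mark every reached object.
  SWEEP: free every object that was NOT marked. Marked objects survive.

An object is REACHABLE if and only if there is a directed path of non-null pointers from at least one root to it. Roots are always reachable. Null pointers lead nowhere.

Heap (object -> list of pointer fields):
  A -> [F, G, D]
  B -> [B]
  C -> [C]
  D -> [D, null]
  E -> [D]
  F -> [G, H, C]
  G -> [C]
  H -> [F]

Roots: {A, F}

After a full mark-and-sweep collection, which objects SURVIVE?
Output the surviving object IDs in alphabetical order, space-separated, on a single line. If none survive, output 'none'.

Roots: A F
Mark A: refs=F G D, marked=A
Mark F: refs=G H C, marked=A F
Mark G: refs=C, marked=A F G
Mark D: refs=D null, marked=A D F G
Mark H: refs=F, marked=A D F G H
Mark C: refs=C, marked=A C D F G H
Unmarked (collected): B E

Answer: A C D F G H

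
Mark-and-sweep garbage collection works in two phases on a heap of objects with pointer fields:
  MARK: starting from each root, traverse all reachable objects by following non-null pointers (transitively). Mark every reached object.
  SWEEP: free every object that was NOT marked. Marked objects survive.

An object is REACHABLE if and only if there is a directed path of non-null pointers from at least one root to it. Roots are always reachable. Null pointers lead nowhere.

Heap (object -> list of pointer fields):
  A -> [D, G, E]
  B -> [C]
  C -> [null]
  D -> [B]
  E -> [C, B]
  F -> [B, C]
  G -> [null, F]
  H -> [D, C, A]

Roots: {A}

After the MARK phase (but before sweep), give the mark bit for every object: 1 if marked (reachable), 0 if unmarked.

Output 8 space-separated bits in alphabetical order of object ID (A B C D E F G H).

Answer: 1 1 1 1 1 1 1 0

Derivation:
Roots: A
Mark A: refs=D G E, marked=A
Mark D: refs=B, marked=A D
Mark G: refs=null F, marked=A D G
Mark E: refs=C B, marked=A D E G
Mark B: refs=C, marked=A B D E G
Mark F: refs=B C, marked=A B D E F G
Mark C: refs=null, marked=A B C D E F G
Unmarked (collected): H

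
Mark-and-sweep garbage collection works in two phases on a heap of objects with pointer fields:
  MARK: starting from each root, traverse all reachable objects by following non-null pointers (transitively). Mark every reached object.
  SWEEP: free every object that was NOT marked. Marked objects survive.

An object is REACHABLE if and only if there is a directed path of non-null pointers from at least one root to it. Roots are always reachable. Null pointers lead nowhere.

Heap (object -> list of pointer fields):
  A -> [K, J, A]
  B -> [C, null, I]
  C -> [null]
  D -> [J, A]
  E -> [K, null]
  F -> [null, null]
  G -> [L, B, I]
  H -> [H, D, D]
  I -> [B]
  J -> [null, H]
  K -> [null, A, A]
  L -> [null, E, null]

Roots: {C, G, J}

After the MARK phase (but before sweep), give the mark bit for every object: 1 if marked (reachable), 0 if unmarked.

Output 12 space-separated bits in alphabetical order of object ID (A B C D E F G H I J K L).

Roots: C G J
Mark C: refs=null, marked=C
Mark G: refs=L B I, marked=C G
Mark J: refs=null H, marked=C G J
Mark L: refs=null E null, marked=C G J L
Mark B: refs=C null I, marked=B C G J L
Mark I: refs=B, marked=B C G I J L
Mark H: refs=H D D, marked=B C G H I J L
Mark E: refs=K null, marked=B C E G H I J L
Mark D: refs=J A, marked=B C D E G H I J L
Mark K: refs=null A A, marked=B C D E G H I J K L
Mark A: refs=K J A, marked=A B C D E G H I J K L
Unmarked (collected): F

Answer: 1 1 1 1 1 0 1 1 1 1 1 1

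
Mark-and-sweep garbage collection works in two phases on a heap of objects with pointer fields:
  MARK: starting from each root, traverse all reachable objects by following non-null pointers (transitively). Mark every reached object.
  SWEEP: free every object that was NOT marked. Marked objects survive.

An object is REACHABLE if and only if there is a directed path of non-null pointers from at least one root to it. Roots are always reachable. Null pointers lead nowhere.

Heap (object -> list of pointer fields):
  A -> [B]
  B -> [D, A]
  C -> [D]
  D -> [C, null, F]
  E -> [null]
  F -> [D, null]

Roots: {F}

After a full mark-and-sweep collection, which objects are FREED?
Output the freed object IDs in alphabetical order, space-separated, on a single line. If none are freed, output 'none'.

Roots: F
Mark F: refs=D null, marked=F
Mark D: refs=C null F, marked=D F
Mark C: refs=D, marked=C D F
Unmarked (collected): A B E

Answer: A B E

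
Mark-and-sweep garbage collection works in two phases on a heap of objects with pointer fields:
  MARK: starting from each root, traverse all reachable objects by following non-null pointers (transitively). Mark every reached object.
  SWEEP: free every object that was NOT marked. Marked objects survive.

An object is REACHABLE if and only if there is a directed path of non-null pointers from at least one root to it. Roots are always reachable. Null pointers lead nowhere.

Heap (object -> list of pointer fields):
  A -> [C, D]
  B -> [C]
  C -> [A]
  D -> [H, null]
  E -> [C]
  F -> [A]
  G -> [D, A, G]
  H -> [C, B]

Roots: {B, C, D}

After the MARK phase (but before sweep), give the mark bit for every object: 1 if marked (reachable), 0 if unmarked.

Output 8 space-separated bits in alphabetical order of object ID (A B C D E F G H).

Answer: 1 1 1 1 0 0 0 1

Derivation:
Roots: B C D
Mark B: refs=C, marked=B
Mark C: refs=A, marked=B C
Mark D: refs=H null, marked=B C D
Mark A: refs=C D, marked=A B C D
Mark H: refs=C B, marked=A B C D H
Unmarked (collected): E F G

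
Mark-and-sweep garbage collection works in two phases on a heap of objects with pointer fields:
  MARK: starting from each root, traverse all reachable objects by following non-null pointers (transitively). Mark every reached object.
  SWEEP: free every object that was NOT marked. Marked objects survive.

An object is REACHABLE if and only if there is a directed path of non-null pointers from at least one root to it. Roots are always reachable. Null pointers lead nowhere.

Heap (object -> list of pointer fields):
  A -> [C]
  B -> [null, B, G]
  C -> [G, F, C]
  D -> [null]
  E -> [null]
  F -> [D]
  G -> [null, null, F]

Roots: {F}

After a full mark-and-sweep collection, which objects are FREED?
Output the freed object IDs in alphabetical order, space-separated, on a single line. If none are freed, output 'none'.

Roots: F
Mark F: refs=D, marked=F
Mark D: refs=null, marked=D F
Unmarked (collected): A B C E G

Answer: A B C E G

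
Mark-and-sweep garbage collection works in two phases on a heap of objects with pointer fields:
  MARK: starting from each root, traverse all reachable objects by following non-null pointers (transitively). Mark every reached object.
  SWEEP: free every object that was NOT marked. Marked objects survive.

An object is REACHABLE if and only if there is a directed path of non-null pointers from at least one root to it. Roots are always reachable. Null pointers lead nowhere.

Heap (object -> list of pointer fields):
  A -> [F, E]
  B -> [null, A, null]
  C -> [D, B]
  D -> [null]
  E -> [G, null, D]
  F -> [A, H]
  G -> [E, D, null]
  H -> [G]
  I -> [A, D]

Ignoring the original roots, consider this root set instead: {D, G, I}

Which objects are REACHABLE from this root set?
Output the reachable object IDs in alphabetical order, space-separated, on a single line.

Roots: D G I
Mark D: refs=null, marked=D
Mark G: refs=E D null, marked=D G
Mark I: refs=A D, marked=D G I
Mark E: refs=G null D, marked=D E G I
Mark A: refs=F E, marked=A D E G I
Mark F: refs=A H, marked=A D E F G I
Mark H: refs=G, marked=A D E F G H I
Unmarked (collected): B C

Answer: A D E F G H I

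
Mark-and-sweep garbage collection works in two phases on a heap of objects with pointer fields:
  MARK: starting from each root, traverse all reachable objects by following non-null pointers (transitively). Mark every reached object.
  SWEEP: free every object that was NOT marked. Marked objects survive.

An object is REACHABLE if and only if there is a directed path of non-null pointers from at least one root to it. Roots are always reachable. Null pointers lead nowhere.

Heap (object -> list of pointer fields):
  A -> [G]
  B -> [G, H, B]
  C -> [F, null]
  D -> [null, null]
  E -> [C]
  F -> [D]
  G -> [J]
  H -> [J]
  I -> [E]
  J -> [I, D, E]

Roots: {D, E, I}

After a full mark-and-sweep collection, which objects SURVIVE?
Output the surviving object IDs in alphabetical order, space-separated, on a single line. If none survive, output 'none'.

Roots: D E I
Mark D: refs=null null, marked=D
Mark E: refs=C, marked=D E
Mark I: refs=E, marked=D E I
Mark C: refs=F null, marked=C D E I
Mark F: refs=D, marked=C D E F I
Unmarked (collected): A B G H J

Answer: C D E F I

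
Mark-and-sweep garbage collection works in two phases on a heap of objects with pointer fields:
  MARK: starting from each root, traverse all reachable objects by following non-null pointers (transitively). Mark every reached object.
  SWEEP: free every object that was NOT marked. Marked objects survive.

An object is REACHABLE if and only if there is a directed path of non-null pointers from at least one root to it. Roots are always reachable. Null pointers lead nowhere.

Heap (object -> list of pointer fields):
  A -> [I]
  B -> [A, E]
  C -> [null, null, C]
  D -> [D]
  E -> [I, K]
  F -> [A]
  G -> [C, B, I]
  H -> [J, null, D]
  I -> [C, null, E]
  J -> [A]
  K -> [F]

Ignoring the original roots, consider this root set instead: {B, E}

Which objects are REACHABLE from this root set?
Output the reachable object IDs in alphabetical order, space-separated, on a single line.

Roots: B E
Mark B: refs=A E, marked=B
Mark E: refs=I K, marked=B E
Mark A: refs=I, marked=A B E
Mark I: refs=C null E, marked=A B E I
Mark K: refs=F, marked=A B E I K
Mark C: refs=null null C, marked=A B C E I K
Mark F: refs=A, marked=A B C E F I K
Unmarked (collected): D G H J

Answer: A B C E F I K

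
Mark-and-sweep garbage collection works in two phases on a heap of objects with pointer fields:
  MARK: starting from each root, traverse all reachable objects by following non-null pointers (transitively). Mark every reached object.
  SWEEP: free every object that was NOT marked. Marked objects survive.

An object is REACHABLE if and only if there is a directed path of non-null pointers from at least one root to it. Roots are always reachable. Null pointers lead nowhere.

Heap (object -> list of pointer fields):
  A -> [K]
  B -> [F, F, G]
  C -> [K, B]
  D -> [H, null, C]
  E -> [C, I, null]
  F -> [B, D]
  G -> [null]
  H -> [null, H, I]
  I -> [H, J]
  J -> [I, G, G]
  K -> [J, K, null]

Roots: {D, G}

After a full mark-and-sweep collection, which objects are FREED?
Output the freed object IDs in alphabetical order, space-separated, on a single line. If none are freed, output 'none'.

Roots: D G
Mark D: refs=H null C, marked=D
Mark G: refs=null, marked=D G
Mark H: refs=null H I, marked=D G H
Mark C: refs=K B, marked=C D G H
Mark I: refs=H J, marked=C D G H I
Mark K: refs=J K null, marked=C D G H I K
Mark B: refs=F F G, marked=B C D G H I K
Mark J: refs=I G G, marked=B C D G H I J K
Mark F: refs=B D, marked=B C D F G H I J K
Unmarked (collected): A E

Answer: A E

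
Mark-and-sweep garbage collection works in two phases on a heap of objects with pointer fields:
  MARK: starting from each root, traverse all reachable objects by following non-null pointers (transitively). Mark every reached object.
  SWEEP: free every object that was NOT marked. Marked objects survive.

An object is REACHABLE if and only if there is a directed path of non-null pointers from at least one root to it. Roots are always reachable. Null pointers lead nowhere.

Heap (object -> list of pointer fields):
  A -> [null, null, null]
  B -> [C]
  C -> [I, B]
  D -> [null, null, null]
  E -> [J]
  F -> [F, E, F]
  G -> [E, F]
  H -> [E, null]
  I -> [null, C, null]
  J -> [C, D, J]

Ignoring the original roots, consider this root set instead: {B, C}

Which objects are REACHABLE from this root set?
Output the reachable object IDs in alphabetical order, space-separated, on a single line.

Roots: B C
Mark B: refs=C, marked=B
Mark C: refs=I B, marked=B C
Mark I: refs=null C null, marked=B C I
Unmarked (collected): A D E F G H J

Answer: B C I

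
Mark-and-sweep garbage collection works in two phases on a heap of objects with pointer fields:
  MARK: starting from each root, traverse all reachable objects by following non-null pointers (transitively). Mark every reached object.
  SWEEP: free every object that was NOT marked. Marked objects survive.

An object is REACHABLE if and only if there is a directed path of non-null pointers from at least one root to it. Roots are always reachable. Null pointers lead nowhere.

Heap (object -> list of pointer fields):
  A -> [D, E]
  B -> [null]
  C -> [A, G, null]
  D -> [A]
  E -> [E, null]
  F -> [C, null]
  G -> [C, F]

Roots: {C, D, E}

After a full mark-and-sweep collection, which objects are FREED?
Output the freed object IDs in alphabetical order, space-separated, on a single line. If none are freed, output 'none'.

Answer: B

Derivation:
Roots: C D E
Mark C: refs=A G null, marked=C
Mark D: refs=A, marked=C D
Mark E: refs=E null, marked=C D E
Mark A: refs=D E, marked=A C D E
Mark G: refs=C F, marked=A C D E G
Mark F: refs=C null, marked=A C D E F G
Unmarked (collected): B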